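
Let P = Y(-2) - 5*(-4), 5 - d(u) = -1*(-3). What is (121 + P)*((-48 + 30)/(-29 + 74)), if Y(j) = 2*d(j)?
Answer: -58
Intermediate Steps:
d(u) = 2 (d(u) = 5 - (-1)*(-3) = 5 - 1*3 = 5 - 3 = 2)
Y(j) = 4 (Y(j) = 2*2 = 4)
P = 24 (P = 4 - 5*(-4) = 4 + 20 = 24)
(121 + P)*((-48 + 30)/(-29 + 74)) = (121 + 24)*((-48 + 30)/(-29 + 74)) = 145*(-18/45) = 145*(-18*1/45) = 145*(-⅖) = -58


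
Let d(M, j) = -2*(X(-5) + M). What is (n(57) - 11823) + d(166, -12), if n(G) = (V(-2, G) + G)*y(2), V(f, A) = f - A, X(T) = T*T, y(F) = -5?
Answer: -12195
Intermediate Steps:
X(T) = T²
d(M, j) = -50 - 2*M (d(M, j) = -2*((-5)² + M) = -2*(25 + M) = -50 - 2*M)
n(G) = 10 (n(G) = ((-2 - G) + G)*(-5) = -2*(-5) = 10)
(n(57) - 11823) + d(166, -12) = (10 - 11823) + (-50 - 2*166) = -11813 + (-50 - 332) = -11813 - 382 = -12195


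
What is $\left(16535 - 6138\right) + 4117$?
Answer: $14514$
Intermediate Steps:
$\left(16535 - 6138\right) + 4117 = 10397 + 4117 = 14514$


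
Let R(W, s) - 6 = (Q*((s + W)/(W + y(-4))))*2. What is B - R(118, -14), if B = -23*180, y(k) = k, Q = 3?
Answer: -78878/19 ≈ -4151.5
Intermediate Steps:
B = -4140
R(W, s) = 6 + 6*(W + s)/(-4 + W) (R(W, s) = 6 + (3*((s + W)/(W - 4)))*2 = 6 + (3*((W + s)/(-4 + W)))*2 = 6 + (3*(W + s)/(-4 + W))*2 = 6 + 6*(W + s)/(-4 + W))
B - R(118, -14) = -4140 - 6*(-4 - 14 + 2*118)/(-4 + 118) = -4140 - 6*(-4 - 14 + 236)/114 = -4140 - 6*218/114 = -4140 - 1*218/19 = -4140 - 218/19 = -78878/19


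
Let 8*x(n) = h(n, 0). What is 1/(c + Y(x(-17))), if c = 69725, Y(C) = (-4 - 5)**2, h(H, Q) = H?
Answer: 1/69806 ≈ 1.4325e-5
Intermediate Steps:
x(n) = n/8
Y(C) = 81 (Y(C) = (-9)**2 = 81)
1/(c + Y(x(-17))) = 1/(69725 + 81) = 1/69806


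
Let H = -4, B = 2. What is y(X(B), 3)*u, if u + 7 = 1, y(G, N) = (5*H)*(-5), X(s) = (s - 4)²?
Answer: -600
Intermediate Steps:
X(s) = (-4 + s)²
y(G, N) = 100 (y(G, N) = (5*(-4))*(-5) = -20*(-5) = 100)
u = -6 (u = -7 + 1 = -6)
y(X(B), 3)*u = 100*(-6) = -600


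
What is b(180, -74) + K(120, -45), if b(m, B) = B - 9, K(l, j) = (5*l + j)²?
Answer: 307942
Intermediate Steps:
K(l, j) = (j + 5*l)²
b(m, B) = -9 + B
b(180, -74) + K(120, -45) = (-9 - 74) + (-45 + 5*120)² = -83 + (-45 + 600)² = -83 + 555² = -83 + 308025 = 307942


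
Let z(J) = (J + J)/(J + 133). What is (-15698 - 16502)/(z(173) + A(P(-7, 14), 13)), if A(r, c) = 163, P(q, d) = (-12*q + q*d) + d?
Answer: -615825/3139 ≈ -196.19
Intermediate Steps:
P(q, d) = d - 12*q + d*q (P(q, d) = (-12*q + d*q) + d = d - 12*q + d*q)
z(J) = 2*J/(133 + J) (z(J) = (2*J)/(133 + J) = 2*J/(133 + J))
(-15698 - 16502)/(z(173) + A(P(-7, 14), 13)) = (-15698 - 16502)/(2*173/(133 + 173) + 163) = -32200/(2*173/306 + 163) = -32200/(2*173*(1/306) + 163) = -32200/(173/153 + 163) = -32200/25112/153 = -32200*153/25112 = -615825/3139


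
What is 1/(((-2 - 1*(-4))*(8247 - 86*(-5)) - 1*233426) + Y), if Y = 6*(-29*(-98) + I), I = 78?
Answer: -1/198552 ≈ -5.0365e-6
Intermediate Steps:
Y = 17520 (Y = 6*(-29*(-98) + 78) = 6*(2842 + 78) = 6*2920 = 17520)
1/(((-2 - 1*(-4))*(8247 - 86*(-5)) - 1*233426) + Y) = 1/(((-2 - 1*(-4))*(8247 - 86*(-5)) - 1*233426) + 17520) = 1/(((-2 + 4)*(8247 + 430) - 233426) + 17520) = 1/((2*8677 - 233426) + 17520) = 1/((17354 - 233426) + 17520) = 1/(-216072 + 17520) = 1/(-198552) = -1/198552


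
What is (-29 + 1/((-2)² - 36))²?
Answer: 863041/1024 ≈ 842.81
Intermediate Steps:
(-29 + 1/((-2)² - 36))² = (-29 + 1/(4 - 36))² = (-29 + 1/(-32))² = (-29 - 1/32)² = (-929/32)² = 863041/1024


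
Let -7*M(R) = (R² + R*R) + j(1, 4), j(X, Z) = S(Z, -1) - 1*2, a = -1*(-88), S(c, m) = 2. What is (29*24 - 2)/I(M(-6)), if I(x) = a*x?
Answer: -2429/3168 ≈ -0.76673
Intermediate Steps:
a = 88
j(X, Z) = 0 (j(X, Z) = 2 - 1*2 = 2 - 2 = 0)
M(R) = -2*R²/7 (M(R) = -((R² + R*R) + 0)/7 = -((R² + R²) + 0)/7 = -(2*R² + 0)/7 = -2*R²/7)
I(x) = 88*x
(29*24 - 2)/I(M(-6)) = (29*24 - 2)/((88*(-2/7*(-6)²))) = (696 - 2)/((88*(-2/7*36))) = 694/((88*(-72/7))) = 694/(-6336/7) = 694*(-7/6336) = -2429/3168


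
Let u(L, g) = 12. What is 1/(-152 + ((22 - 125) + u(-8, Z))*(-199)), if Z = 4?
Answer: 1/17957 ≈ 5.5689e-5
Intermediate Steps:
1/(-152 + ((22 - 125) + u(-8, Z))*(-199)) = 1/(-152 + ((22 - 125) + 12)*(-199)) = 1/(-152 + (-103 + 12)*(-199)) = 1/(-152 - 91*(-199)) = 1/(-152 + 18109) = 1/17957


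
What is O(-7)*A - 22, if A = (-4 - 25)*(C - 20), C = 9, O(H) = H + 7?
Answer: -22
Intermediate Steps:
O(H) = 7 + H
A = 319 (A = (-4 - 25)*(9 - 20) = -29*(-11) = 319)
O(-7)*A - 22 = (7 - 7)*319 - 22 = 0*319 - 22 = 0 - 22 = -22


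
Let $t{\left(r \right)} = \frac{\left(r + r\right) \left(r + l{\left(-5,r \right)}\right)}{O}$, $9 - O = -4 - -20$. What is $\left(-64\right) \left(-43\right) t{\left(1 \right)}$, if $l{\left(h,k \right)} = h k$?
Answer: $\frac{22016}{7} \approx 3145.1$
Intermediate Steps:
$O = -7$ ($O = 9 - \left(-4 - -20\right) = 9 - \left(-4 + 20\right) = 9 - 16 = -7$)
$t{\left(r \right)} = \frac{8 r^{2}}{7}$ ($t{\left(r \right)} = \frac{\left(r + r\right) \left(r - 5 r\right)}{-7} = 2 r \left(- 4 r\right) \left(- \frac{1}{7}\right) = - 8 r^{2} \left(- \frac{1}{7}\right) = \frac{8 r^{2}}{7}$)
$\left(-64\right) \left(-43\right) t{\left(1 \right)} = \left(-64\right) \left(-43\right) \frac{8 \cdot 1^{2}}{7} = 2752 \cdot \frac{8}{7} \cdot 1 = 2752 \cdot \frac{8}{7} = \frac{22016}{7}$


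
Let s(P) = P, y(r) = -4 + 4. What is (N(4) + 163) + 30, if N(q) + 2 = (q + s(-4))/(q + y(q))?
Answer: 191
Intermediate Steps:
y(r) = 0
N(q) = -2 + (-4 + q)/q (N(q) = -2 + (q - 4)/(q + 0) = -2 + (-4 + q)/q)
(N(4) + 163) + 30 = ((-4 - 1*4)/4 + 163) + 30 = ((-4 - 4)/4 + 163) + 30 = ((1/4)*(-8) + 163) + 30 = (-2 + 163) + 30 = 161 + 30 = 191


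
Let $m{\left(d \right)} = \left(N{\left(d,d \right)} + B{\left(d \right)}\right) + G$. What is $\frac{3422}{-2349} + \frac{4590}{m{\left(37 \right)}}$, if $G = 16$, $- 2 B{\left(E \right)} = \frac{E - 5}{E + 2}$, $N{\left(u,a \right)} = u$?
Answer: $\frac{14257792}{166131} \approx 85.823$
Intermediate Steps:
$B{\left(E \right)} = - \frac{-5 + E}{2 \left(2 + E\right)}$ ($B{\left(E \right)} = - \frac{\left(E - 5\right) \frac{1}{E + 2}}{2} = - \frac{\left(-5 + E\right) \frac{1}{2 + E}}{2} = - \frac{\frac{1}{2 + E} \left(-5 + E\right)}{2} = - \frac{-5 + E}{2 \left(2 + E\right)}$)
$m{\left(d \right)} = 16 + d + \frac{5 - d}{2 \left(2 + d\right)}$ ($m{\left(d \right)} = \left(d + \frac{5 - d}{2 \left(2 + d\right)}\right) + 16 = 16 + d + \frac{5 - d}{2 \left(2 + d\right)}$)
$\frac{3422}{-2349} + \frac{4590}{m{\left(37 \right)}} = \frac{3422}{-2349} + \frac{4590}{\frac{1}{2} \frac{1}{2 + 37} \left(69 + 2 \cdot 37^{2} + 35 \cdot 37\right)} = 3422 \left(- \frac{1}{2349}\right) + \frac{4590}{\frac{1}{2} \cdot \frac{1}{39} \left(69 + 2 \cdot 1369 + 1295\right)} = - \frac{118}{81} + \frac{4590}{\frac{1}{2} \cdot \frac{1}{39} \left(69 + 2738 + 1295\right)} = - \frac{118}{81} + \frac{4590}{\frac{1}{2} \cdot \frac{1}{39} \cdot 4102} = - \frac{118}{81} + \frac{4590}{\frac{2051}{39}} = - \frac{118}{81} + 4590 \cdot \frac{39}{2051} = - \frac{118}{81} + \frac{179010}{2051} = \frac{14257792}{166131}$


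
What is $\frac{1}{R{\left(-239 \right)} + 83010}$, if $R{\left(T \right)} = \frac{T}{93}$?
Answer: $\frac{93}{7719691} \approx 1.2047 \cdot 10^{-5}$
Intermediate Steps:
$R{\left(T \right)} = \frac{T}{93}$ ($R{\left(T \right)} = T \frac{1}{93} = \frac{T}{93}$)
$\frac{1}{R{\left(-239 \right)} + 83010} = \frac{1}{\frac{1}{93} \left(-239\right) + 83010} = \frac{1}{- \frac{239}{93} + 83010} = \frac{1}{\frac{7719691}{93}} = \frac{93}{7719691}$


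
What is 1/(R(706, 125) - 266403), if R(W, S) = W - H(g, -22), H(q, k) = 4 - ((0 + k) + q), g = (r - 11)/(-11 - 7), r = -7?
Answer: -1/265722 ≈ -3.7633e-6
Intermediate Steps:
g = 1 (g = (-7 - 11)/(-11 - 7) = -18/(-18) = -18*(-1/18) = 1)
H(q, k) = 4 - k - q (H(q, k) = 4 - (k + q) = 4 + (-k - q) = 4 - k - q)
R(W, S) = -25 + W (R(W, S) = W - (4 - 1*(-22) - 1*1) = W - (4 + 22 - 1) = W - 1*25 = W - 25 = -25 + W)
1/(R(706, 125) - 266403) = 1/((-25 + 706) - 266403) = 1/(681 - 266403) = 1/(-265722) = -1/265722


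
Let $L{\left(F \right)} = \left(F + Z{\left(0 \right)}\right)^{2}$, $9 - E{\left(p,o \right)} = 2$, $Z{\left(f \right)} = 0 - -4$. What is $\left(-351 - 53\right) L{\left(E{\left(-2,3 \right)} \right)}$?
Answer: $-48884$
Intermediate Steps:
$Z{\left(f \right)} = 4$ ($Z{\left(f \right)} = 0 + 4 = 4$)
$E{\left(p,o \right)} = 7$ ($E{\left(p,o \right)} = 9 - 2 = 7$)
$L{\left(F \right)} = \left(4 + F\right)^{2}$ ($L{\left(F \right)} = \left(F + 4\right)^{2} = \left(4 + F\right)^{2}$)
$\left(-351 - 53\right) L{\left(E{\left(-2,3 \right)} \right)} = \left(-351 - 53\right) \left(4 + 7\right)^{2} = - 404 \cdot 11^{2} = \left(-404\right) 121 = -48884$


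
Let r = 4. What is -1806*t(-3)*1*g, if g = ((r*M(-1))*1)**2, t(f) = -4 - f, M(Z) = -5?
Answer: 722400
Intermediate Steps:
g = 400 (g = ((4*(-5))*1)**2 = (-20*1)**2 = (-20)**2 = 400)
-1806*t(-3)*1*g = -1806*(-4 - 1*(-3))*1*400 = -1806*(-4 + 3)*1*400 = -1806*(-1*1)*400 = -(-1806)*400 = -1806*(-400) = 722400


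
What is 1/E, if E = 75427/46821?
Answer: 46821/75427 ≈ 0.62075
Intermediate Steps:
E = 75427/46821 (E = 75427*(1/46821) = 75427/46821 ≈ 1.6110)
1/E = 1/(75427/46821) = 46821/75427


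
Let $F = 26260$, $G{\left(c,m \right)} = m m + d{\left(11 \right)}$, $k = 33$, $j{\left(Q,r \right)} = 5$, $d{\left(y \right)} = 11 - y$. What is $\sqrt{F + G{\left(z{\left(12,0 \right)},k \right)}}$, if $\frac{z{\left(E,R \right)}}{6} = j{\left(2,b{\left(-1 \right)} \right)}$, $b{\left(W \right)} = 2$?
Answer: $\sqrt{27349} \approx 165.38$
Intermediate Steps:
$z{\left(E,R \right)} = 30$ ($z{\left(E,R \right)} = 6 \cdot 5 = 30$)
$G{\left(c,m \right)} = m^{2}$ ($G{\left(c,m \right)} = m m + \left(11 - 11\right) = m^{2} + \left(11 - 11\right) = m^{2} + 0 = m^{2}$)
$\sqrt{F + G{\left(z{\left(12,0 \right)},k \right)}} = \sqrt{26260 + 33^{2}} = \sqrt{26260 + 1089} = \sqrt{27349}$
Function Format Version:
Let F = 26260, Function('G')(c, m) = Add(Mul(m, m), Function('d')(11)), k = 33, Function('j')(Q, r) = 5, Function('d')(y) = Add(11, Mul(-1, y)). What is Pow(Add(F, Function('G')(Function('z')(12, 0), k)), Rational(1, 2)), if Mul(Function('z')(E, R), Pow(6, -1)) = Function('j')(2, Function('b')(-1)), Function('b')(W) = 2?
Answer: Pow(27349, Rational(1, 2)) ≈ 165.38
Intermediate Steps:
Function('z')(E, R) = 30 (Function('z')(E, R) = Mul(6, 5) = 30)
Function('G')(c, m) = Pow(m, 2) (Function('G')(c, m) = Add(Mul(m, m), Add(11, Mul(-1, 11))) = Add(Pow(m, 2), Add(11, -11)) = Add(Pow(m, 2), 0) = Pow(m, 2))
Pow(Add(F, Function('G')(Function('z')(12, 0), k)), Rational(1, 2)) = Pow(Add(26260, Pow(33, 2)), Rational(1, 2)) = Pow(Add(26260, 1089), Rational(1, 2)) = Pow(27349, Rational(1, 2))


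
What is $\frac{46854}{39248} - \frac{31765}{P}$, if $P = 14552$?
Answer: $- \frac{4413229}{4462007} \approx -0.98907$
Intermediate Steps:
$\frac{46854}{39248} - \frac{31765}{P} = \frac{46854}{39248} - \frac{31765}{14552} = 46854 \cdot \frac{1}{39248} - \frac{31765}{14552} = \frac{23427}{19624} - \frac{31765}{14552} = - \frac{4413229}{4462007}$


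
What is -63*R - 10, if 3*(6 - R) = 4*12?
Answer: 620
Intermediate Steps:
R = -10 (R = 6 - 4*12/3 = 6 - 1/3*48 = 6 - 16 = -10)
-63*R - 10 = -63*(-10) - 10 = 630 - 10 = 620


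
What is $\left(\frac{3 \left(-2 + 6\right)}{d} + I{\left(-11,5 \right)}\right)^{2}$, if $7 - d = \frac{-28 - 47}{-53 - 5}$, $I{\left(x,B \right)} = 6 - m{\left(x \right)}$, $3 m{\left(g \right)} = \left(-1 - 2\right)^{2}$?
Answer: $\frac{2852721}{109561} \approx 26.038$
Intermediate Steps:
$m{\left(g \right)} = 3$ ($m{\left(g \right)} = \frac{\left(-1 - 2\right)^{2}}{3} = \frac{\left(-3\right)^{2}}{3} = \frac{1}{3} \cdot 9 = 3$)
$I{\left(x,B \right)} = 3$ ($I{\left(x,B \right)} = 6 - 3 = 3$)
$d = \frac{331}{58}$ ($d = 7 - \frac{-28 - 47}{-53 - 5} = 7 - - \frac{75}{-58} = 7 - \left(-75\right) \left(- \frac{1}{58}\right) = 7 - \frac{75}{58} = \frac{331}{58} \approx 5.7069$)
$\left(\frac{3 \left(-2 + 6\right)}{d} + I{\left(-11,5 \right)}\right)^{2} = \left(\frac{3 \left(-2 + 6\right)}{\frac{331}{58}} + 3\right)^{2} = \left(3 \cdot 4 \cdot \frac{58}{331} + 3\right)^{2} = \left(12 \cdot \frac{58}{331} + 3\right)^{2} = \left(\frac{696}{331} + 3\right)^{2} = \left(\frac{1689}{331}\right)^{2} = \frac{2852721}{109561}$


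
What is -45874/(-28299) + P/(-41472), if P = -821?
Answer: 641906669/391205376 ≈ 1.6408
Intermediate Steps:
-45874/(-28299) + P/(-41472) = -45874/(-28299) - 821/(-41472) = -45874*(-1/28299) - 821*(-1/41472) = 45874/28299 + 821/41472 = 641906669/391205376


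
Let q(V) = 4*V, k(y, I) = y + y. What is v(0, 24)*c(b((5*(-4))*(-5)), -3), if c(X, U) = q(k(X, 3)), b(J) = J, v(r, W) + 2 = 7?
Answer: 4000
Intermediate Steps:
v(r, W) = 5 (v(r, W) = -2 + 7 = 5)
k(y, I) = 2*y
c(X, U) = 8*X (c(X, U) = 4*(2*X) = 8*X)
v(0, 24)*c(b((5*(-4))*(-5)), -3) = 5*(8*((5*(-4))*(-5))) = 5*(8*(-20*(-5))) = 5*(8*100) = 5*800 = 4000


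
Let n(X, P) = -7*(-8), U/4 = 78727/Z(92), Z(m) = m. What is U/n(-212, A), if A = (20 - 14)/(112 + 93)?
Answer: 78727/1288 ≈ 61.123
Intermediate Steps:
A = 6/205 ≈ 0.029268
U = 78727/23 (U = 4*(78727/92) = 78727/23 ≈ 3422.9)
n(X, P) = 56
U/n(-212, A) = (78727/23)/56 = (78727/23)*(1/56) = 78727/1288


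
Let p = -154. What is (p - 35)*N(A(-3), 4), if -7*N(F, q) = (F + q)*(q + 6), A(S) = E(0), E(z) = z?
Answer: 1080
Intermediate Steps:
A(S) = 0
N(F, q) = -(6 + q)*(F + q)/7 (N(F, q) = -(F + q)*(q + 6)/7 = -(F + q)*(6 + q)/7 = -(6 + q)*(F + q)/7)
(p - 35)*N(A(-3), 4) = (-154 - 35)*(-6/7*0 - 6/7*4 - 1/7*4**2 - 1/7*0*4) = -189*(0 - 24/7 - 1/7*16 + 0) = -189*(0 - 24/7 - 16/7 + 0) = -189*(-40/7) = 1080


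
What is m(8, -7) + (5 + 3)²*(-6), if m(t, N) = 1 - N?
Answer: -376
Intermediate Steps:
m(8, -7) + (5 + 3)²*(-6) = (1 - 1*(-7)) + (5 + 3)²*(-6) = (1 + 7) + 8²*(-6) = 8 + 64*(-6) = 8 - 384 = -376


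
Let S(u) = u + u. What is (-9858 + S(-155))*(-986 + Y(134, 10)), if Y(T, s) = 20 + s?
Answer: 9720608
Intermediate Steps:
S(u) = 2*u
(-9858 + S(-155))*(-986 + Y(134, 10)) = (-9858 + 2*(-155))*(-986 + (20 + 10)) = (-9858 - 310)*(-986 + 30) = -10168*(-956) = 9720608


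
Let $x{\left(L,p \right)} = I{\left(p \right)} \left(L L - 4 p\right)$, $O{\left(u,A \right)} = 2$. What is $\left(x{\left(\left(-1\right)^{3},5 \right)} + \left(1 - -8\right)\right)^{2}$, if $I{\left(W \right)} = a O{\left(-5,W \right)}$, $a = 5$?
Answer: $32761$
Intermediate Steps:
$I{\left(W \right)} = 10$ ($I{\left(W \right)} = 5 \cdot 2 = 10$)
$x{\left(L,p \right)} = - 40 p + 10 L^{2}$ ($x{\left(L,p \right)} = 10 \left(L L - 4 p\right) = 10 \left(L^{2} - 4 p\right) = - 40 p + 10 L^{2}$)
$\left(x{\left(\left(-1\right)^{3},5 \right)} + \left(1 - -8\right)\right)^{2} = \left(\left(\left(-40\right) 5 + 10 \left(\left(-1\right)^{3}\right)^{2}\right) + \left(1 - -8\right)\right)^{2} = \left(\left(-200 + 10 \left(-1\right)^{2}\right) + \left(1 + 8\right)\right)^{2} = \left(\left(-200 + 10 \cdot 1\right) + 9\right)^{2} = \left(\left(-200 + 10\right) + 9\right)^{2} = \left(-190 + 9\right)^{2} = \left(-181\right)^{2} = 32761$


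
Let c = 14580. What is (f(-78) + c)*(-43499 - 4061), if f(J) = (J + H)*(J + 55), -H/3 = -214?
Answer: -76476480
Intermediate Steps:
H = 642 (H = -3*(-214) = 642)
f(J) = (55 + J)*(642 + J) (f(J) = (J + 642)*(J + 55) = (642 + J)*(55 + J) = (55 + J)*(642 + J))
(f(-78) + c)*(-43499 - 4061) = ((35310 + (-78)**2 + 697*(-78)) + 14580)*(-43499 - 4061) = ((35310 + 6084 - 54366) + 14580)*(-47560) = (-12972 + 14580)*(-47560) = 1608*(-47560) = -76476480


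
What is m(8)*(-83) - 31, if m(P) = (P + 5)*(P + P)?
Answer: -17295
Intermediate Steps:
m(P) = 2*P*(5 + P) (m(P) = (5 + P)*(2*P) = 2*P*(5 + P))
m(8)*(-83) - 31 = (2*8*(5 + 8))*(-83) - 31 = (2*8*13)*(-83) - 31 = 208*(-83) - 31 = -17264 - 31 = -17295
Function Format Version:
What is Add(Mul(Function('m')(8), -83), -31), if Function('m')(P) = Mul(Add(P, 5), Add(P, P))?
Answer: -17295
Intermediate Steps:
Function('m')(P) = Mul(2, P, Add(5, P)) (Function('m')(P) = Mul(Add(5, P), Mul(2, P)) = Mul(2, P, Add(5, P)))
Add(Mul(Function('m')(8), -83), -31) = Add(Mul(Mul(2, 8, Add(5, 8)), -83), -31) = Add(Mul(Mul(2, 8, 13), -83), -31) = Add(Mul(208, -83), -31) = Add(-17264, -31) = -17295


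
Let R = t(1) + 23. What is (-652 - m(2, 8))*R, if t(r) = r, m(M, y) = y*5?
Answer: -16608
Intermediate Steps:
m(M, y) = 5*y
R = 24 (R = 1 + 23 = 24)
(-652 - m(2, 8))*R = (-652 - 5*8)*24 = (-652 - 1*40)*24 = (-652 - 40)*24 = -692*24 = -16608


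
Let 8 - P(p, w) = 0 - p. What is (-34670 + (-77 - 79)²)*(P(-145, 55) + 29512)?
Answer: -303561250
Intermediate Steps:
P(p, w) = 8 + p (P(p, w) = 8 - (0 - p) = 8 - (-1)*p = 8 + p)
(-34670 + (-77 - 79)²)*(P(-145, 55) + 29512) = (-34670 + (-77 - 79)²)*((8 - 145) + 29512) = (-34670 + (-156)²)*(-137 + 29512) = (-34670 + 24336)*29375 = -10334*29375 = -303561250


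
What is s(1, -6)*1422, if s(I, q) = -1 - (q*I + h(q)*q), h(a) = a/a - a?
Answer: 66834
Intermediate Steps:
h(a) = 1 - a
s(I, q) = -1 - I*q - q*(1 - q) (s(I, q) = -1 - (q*I + (1 - q)*q) = -1 - (I*q + q*(1 - q)) = -1 + (-I*q - q*(1 - q)) = -1 - I*q - q*(1 - q))
s(1, -6)*1422 = (-1 - 6*(-1 - 6) - 1*1*(-6))*1422 = (-1 - 6*(-7) + 6)*1422 = (-1 + 42 + 6)*1422 = 47*1422 = 66834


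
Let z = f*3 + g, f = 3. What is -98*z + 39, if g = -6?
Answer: -255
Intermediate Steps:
z = 3 (z = 3*3 - 6 = 9 - 6 = 3)
-98*z + 39 = -98*3 + 39 = -294 + 39 = -255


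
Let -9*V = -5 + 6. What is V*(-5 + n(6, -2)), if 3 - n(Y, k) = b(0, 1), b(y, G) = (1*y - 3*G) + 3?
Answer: 2/9 ≈ 0.22222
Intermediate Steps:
b(y, G) = 3 + y - 3*G (b(y, G) = (y - 3*G) + 3 = 3 + y - 3*G)
n(Y, k) = 3 (n(Y, k) = 3 - (3 + 0 - 3*1) = 3 - (3 + 0 - 3) = 3 - 1*0 = 3 + 0 = 3)
V = -⅑ (V = -(-5 + 6)/9 = -⅑*1 = -⅑ ≈ -0.11111)
V*(-5 + n(6, -2)) = -(-5 + 3)/9 = -⅑*(-2) = 2/9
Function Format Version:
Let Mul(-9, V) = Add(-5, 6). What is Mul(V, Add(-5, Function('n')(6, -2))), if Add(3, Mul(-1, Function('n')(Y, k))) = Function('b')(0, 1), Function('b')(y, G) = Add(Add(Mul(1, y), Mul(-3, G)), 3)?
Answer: Rational(2, 9) ≈ 0.22222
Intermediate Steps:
Function('b')(y, G) = Add(3, y, Mul(-3, G)) (Function('b')(y, G) = Add(Add(y, Mul(-3, G)), 3) = Add(3, y, Mul(-3, G)))
Function('n')(Y, k) = 3 (Function('n')(Y, k) = Add(3, Mul(-1, Add(3, 0, Mul(-3, 1)))) = Add(3, Mul(-1, Add(3, 0, -3))) = Add(3, Mul(-1, 0)) = Add(3, 0) = 3)
V = Rational(-1, 9) (V = Mul(Rational(-1, 9), Add(-5, 6)) = Mul(Rational(-1, 9), 1) = Rational(-1, 9) ≈ -0.11111)
Mul(V, Add(-5, Function('n')(6, -2))) = Mul(Rational(-1, 9), Add(-5, 3)) = Mul(Rational(-1, 9), -2) = Rational(2, 9)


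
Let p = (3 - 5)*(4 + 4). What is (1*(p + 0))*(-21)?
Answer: 336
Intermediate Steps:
p = -16 (p = -2*8 = -16)
(1*(p + 0))*(-21) = (1*(-16 + 0))*(-21) = (1*(-16))*(-21) = -16*(-21) = 336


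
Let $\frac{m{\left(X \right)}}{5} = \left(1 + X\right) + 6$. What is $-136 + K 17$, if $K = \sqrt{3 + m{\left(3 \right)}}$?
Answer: $-136 + 17 \sqrt{53} \approx -12.238$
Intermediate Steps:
$m{\left(X \right)} = 35 + 5 X$ ($m{\left(X \right)} = 5 \left(\left(1 + X\right) + 6\right) = 5 \left(7 + X\right) = 35 + 5 X$)
$K = \sqrt{53}$ ($K = \sqrt{3 + \left(35 + 5 \cdot 3\right)} = \sqrt{3 + \left(35 + 15\right)} = \sqrt{3 + 50} = \sqrt{53} \approx 7.2801$)
$-136 + K 17 = -136 + \sqrt{53} \cdot 17 = -136 + 17 \sqrt{53}$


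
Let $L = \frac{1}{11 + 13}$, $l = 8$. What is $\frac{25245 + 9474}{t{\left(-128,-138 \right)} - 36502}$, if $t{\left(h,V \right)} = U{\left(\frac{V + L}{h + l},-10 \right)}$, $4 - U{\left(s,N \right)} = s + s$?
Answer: $- \frac{49995360}{52560431} \approx -0.9512$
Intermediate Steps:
$L = \frac{1}{24} \approx 0.041667$
$U{\left(s,N \right)} = 4 - 2 s$ ($U{\left(s,N \right)} = 4 - \left(s + s\right) = 4 - 2 s$)
$t{\left(h,V \right)} = 4 - \frac{2 \left(\frac{1}{24} + V\right)}{8 + h}$ ($t{\left(h,V \right)} = 4 - 2 \frac{V + \frac{1}{24}}{h + 8} = 4 - 2 \frac{\frac{1}{24} + V}{8 + h} = 4 - \frac{2 \left(\frac{1}{24} + V\right)}{8 + h}$)
$\frac{25245 + 9474}{t{\left(-128,-138 \right)} - 36502} = \frac{25245 + 9474}{\frac{383 - -3312 + 48 \left(-128\right)}{12 \left(8 - 128\right)} - 36502} = \frac{34719}{\frac{383 + 3312 - 6144}{12 \left(-120\right)} - 36502} = \frac{34719}{\frac{1}{12} \left(- \frac{1}{120}\right) \left(-2449\right) - 36502} = \frac{34719}{\frac{2449}{1440} - 36502} = \frac{34719}{- \frac{52560431}{1440}} = 34719 \left(- \frac{1440}{52560431}\right) = - \frac{49995360}{52560431}$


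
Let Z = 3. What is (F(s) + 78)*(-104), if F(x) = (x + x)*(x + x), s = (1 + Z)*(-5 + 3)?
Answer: -34736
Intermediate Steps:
s = -8 (s = (1 + 3)*(-5 + 3) = 4*(-2) = -8)
F(x) = 4*x² (F(x) = (2*x)*(2*x) = 4*x²)
(F(s) + 78)*(-104) = (4*(-8)² + 78)*(-104) = (4*64 + 78)*(-104) = (256 + 78)*(-104) = 334*(-104) = -34736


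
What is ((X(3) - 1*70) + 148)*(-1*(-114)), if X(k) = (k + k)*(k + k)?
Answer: 12996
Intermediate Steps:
X(k) = 4*k**2 (X(k) = (2*k)*(2*k) = 4*k**2)
((X(3) - 1*70) + 148)*(-1*(-114)) = ((4*3**2 - 1*70) + 148)*(-1*(-114)) = ((4*9 - 70) + 148)*114 = ((36 - 70) + 148)*114 = (-34 + 148)*114 = 114*114 = 12996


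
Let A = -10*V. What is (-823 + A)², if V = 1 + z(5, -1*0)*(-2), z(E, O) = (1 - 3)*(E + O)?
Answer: 1067089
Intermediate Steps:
z(E, O) = -2*E - 2*O (z(E, O) = -2*(E + O) = -2*E - 2*O)
V = 21 (V = 1 + (-2*5 - (-2)*0)*(-2) = 1 + (-10 - 2*0)*(-2) = 1 + (-10 + 0)*(-2) = 1 - 10*(-2) = 1 + 20 = 21)
A = -210 (A = -10*21 = -210)
(-823 + A)² = (-823 - 210)² = (-1033)² = 1067089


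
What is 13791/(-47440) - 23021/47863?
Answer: -1752194873/2270620720 ≈ -0.77168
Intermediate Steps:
13791/(-47440) - 23021/47863 = 13791*(-1/47440) - 23021*1/47863 = -13791/47440 - 23021/47863 = -1752194873/2270620720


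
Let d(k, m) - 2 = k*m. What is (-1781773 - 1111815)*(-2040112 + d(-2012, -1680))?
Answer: -3877552599400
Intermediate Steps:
d(k, m) = 2 + k*m
(-1781773 - 1111815)*(-2040112 + d(-2012, -1680)) = (-1781773 - 1111815)*(-2040112 + (2 - 2012*(-1680))) = -2893588*(-2040112 + (2 + 3380160)) = -2893588*(-2040112 + 3380162) = -2893588*1340050 = -3877552599400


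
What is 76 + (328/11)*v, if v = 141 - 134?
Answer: 3132/11 ≈ 284.73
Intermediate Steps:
v = 7
76 + (328/11)*v = 76 + (328/11)*7 = 76 + 2296/11 = 3132/11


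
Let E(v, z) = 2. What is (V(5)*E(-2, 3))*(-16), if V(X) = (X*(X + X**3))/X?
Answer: -4160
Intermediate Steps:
V(X) = X + X**3
(V(5)*E(-2, 3))*(-16) = ((5 + 5**3)*2)*(-16) = ((5 + 125)*2)*(-16) = (130*2)*(-16) = 260*(-16) = -4160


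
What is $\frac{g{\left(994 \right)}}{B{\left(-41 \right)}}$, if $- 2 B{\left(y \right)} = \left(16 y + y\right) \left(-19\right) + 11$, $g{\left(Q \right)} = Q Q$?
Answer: $- \frac{988036}{6627} \approx -149.09$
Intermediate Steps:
$g{\left(Q \right)} = Q^{2}$
$B{\left(y \right)} = - \frac{11}{2} + \frac{323 y}{2}$ ($B{\left(y \right)} = - \frac{\left(16 y + y\right) \left(-19\right) + 11}{2} = - \frac{17 y \left(-19\right) + 11}{2} = - \frac{- 323 y + 11}{2} = - \frac{11 - 323 y}{2} = - \frac{11}{2} + \frac{323 y}{2}$)
$\frac{g{\left(994 \right)}}{B{\left(-41 \right)}} = \frac{994^{2}}{- \frac{11}{2} + \frac{323}{2} \left(-41\right)} = \frac{988036}{- \frac{11}{2} - \frac{13243}{2}} = \frac{988036}{-6627} = 988036 \left(- \frac{1}{6627}\right) = - \frac{988036}{6627}$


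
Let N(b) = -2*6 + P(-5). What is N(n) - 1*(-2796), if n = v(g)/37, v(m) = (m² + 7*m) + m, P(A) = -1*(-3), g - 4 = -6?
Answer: 2787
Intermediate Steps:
g = -2 (g = 4 - 6 = -2)
P(A) = 3
v(m) = m² + 8*m
n = -12/37 (n = -2*(8 - 2)/37 = -2*6*(1/37) = -12*1/37 = -12/37 ≈ -0.32432)
N(b) = -9 (N(b) = -2*6 + 3 = -12 + 3 = -9)
N(n) - 1*(-2796) = -9 - 1*(-2796) = -9 + 2796 = 2787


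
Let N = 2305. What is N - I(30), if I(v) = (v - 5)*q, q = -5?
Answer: 2430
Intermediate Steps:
I(v) = 25 - 5*v (I(v) = (v - 5)*(-5) = (-5 + v)*(-5) = 25 - 5*v)
N - I(30) = 2305 - (25 - 5*30) = 2305 - (25 - 150) = 2305 - 1*(-125) = 2305 + 125 = 2430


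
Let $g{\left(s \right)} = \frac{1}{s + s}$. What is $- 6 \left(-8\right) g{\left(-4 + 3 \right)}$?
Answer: $-24$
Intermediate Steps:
$g{\left(s \right)} = \frac{1}{2 s}$
$- 6 \left(-8\right) g{\left(-4 + 3 \right)} = - 6 \left(-8\right) \frac{1}{2 \left(-4 + 3\right)} = - \left(-48\right) \frac{1}{2 \left(-1\right)} = - \left(-48\right) \frac{1}{2} \left(-1\right) = - \frac{\left(-48\right) \left(-1\right)}{2} = \left(-1\right) 24 = -24$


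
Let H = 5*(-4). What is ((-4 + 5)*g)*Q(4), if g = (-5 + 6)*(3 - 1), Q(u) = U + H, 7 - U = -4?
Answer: -18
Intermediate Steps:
H = -20
U = 11 (U = 7 - 1*(-4) = 7 + 4 = 11)
Q(u) = -9 (Q(u) = 11 - 20 = -9)
g = 2 (g = 1*2 = 2)
((-4 + 5)*g)*Q(4) = ((-4 + 5)*2)*(-9) = (1*2)*(-9) = 2*(-9) = -18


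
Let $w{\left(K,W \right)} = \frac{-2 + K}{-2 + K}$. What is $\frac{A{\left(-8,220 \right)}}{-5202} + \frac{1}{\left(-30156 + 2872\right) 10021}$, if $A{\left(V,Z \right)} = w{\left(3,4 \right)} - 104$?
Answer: $\frac{14080765045}{711147119364} \approx 0.0198$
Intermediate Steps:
$w{\left(K,W \right)} = 1$
$A{\left(V,Z \right)} = -103$ ($A{\left(V,Z \right)} = 1 - 104 = -103$)
$\frac{A{\left(-8,220 \right)}}{-5202} + \frac{1}{\left(-30156 + 2872\right) 10021} = - \frac{103}{-5202} + \frac{1}{\left(-30156 + 2872\right) 10021} = \left(-103\right) \left(- \frac{1}{5202}\right) + \frac{1}{-27284} \cdot \frac{1}{10021} = \frac{103}{5202} - \frac{1}{273412964} = \frac{14080765045}{711147119364}$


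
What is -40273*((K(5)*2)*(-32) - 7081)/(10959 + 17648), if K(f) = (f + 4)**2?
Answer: 493948345/28607 ≈ 17267.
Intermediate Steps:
K(f) = (4 + f)**2
-40273*((K(5)*2)*(-32) - 7081)/(10959 + 17648) = -40273*(((4 + 5)**2*2)*(-32) - 7081)/(10959 + 17648) = -40273/(28607/((9**2*2)*(-32) - 7081)) = -40273/(28607/((81*2)*(-32) - 7081)) = -40273/(28607/(162*(-32) - 7081)) = -40273/(28607/(-5184 - 7081)) = -40273/(28607/(-12265)) = -40273/(28607*(-1/12265)) = -40273/(-28607/12265) = -40273*(-12265/28607) = 493948345/28607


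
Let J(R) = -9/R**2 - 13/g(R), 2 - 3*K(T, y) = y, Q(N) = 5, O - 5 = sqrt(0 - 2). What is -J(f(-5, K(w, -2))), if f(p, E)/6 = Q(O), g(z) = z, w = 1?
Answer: 133/300 ≈ 0.44333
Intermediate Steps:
O = 5 + I*sqrt(2) (O = 5 + sqrt(0 - 2) = 5 + sqrt(-2) = 5 + I*sqrt(2) ≈ 5.0 + 1.4142*I)
K(T, y) = 2/3 - y/3
f(p, E) = 30 (f(p, E) = 6*5 = 30)
J(R) = -13/R - 9/R**2 (J(R) = -9/R**2 - 13/R = -13/R - 9/R**2)
-J(f(-5, K(w, -2))) = -(-9 - 13*30)/30**2 = -(-9 - 390)/900 = -(-399)/900 = -1*(-133/300) = 133/300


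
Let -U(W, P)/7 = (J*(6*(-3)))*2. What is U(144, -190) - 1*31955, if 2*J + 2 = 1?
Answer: -32081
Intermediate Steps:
J = -½ (J = -1 + (½)*1 = -1 + ½ = -½ ≈ -0.50000)
U(W, P) = -126 (U(W, P) = -7*(-3*(-3))*2 = -7*(-½*(-18))*2 = -63*2 = -7*18 = -126)
U(144, -190) - 1*31955 = -126 - 1*31955 = -126 - 31955 = -32081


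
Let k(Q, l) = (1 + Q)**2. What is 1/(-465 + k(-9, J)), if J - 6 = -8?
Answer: -1/401 ≈ -0.0024938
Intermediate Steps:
J = -2 (J = 6 - 8 = -2)
1/(-465 + k(-9, J)) = 1/(-465 + (1 - 9)**2) = 1/(-465 + (-8)**2) = 1/(-465 + 64) = 1/(-401) = -1/401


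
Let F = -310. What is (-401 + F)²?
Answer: 505521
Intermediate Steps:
(-401 + F)² = (-401 - 310)² = (-711)² = 505521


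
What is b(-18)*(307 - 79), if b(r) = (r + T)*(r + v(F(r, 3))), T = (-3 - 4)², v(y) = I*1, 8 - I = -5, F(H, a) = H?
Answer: -35340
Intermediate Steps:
I = 13 (I = 8 - 1*(-5) = 8 + 5 = 13)
v(y) = 13 (v(y) = 13*1 = 13)
T = 49 (T = (-7)² = 49)
b(r) = (13 + r)*(49 + r) (b(r) = (r + 49)*(r + 13) = (49 + r)*(13 + r) = (13 + r)*(49 + r))
b(-18)*(307 - 79) = (637 + (-18)² + 62*(-18))*(307 - 79) = (637 + 324 - 1116)*228 = -155*228 = -35340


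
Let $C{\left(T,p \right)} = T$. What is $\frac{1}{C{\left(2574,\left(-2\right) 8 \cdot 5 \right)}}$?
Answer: $\frac{1}{2574} \approx 0.0003885$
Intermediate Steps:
$\frac{1}{C{\left(2574,\left(-2\right) 8 \cdot 5 \right)}} = \frac{1}{2574}$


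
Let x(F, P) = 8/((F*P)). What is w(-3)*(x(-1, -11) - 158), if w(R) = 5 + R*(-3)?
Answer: -24220/11 ≈ -2201.8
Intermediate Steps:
x(F, P) = 8/(F*P) (x(F, P) = 8*(1/(F*P)) = 8/(F*P))
w(R) = 5 - 3*R
w(-3)*(x(-1, -11) - 158) = (5 - 3*(-3))*(8/(-1*(-11)) - 158) = (5 + 9)*(8*(-1)*(-1/11) - 158) = 14*(8/11 - 158) = 14*(-1730/11) = -24220/11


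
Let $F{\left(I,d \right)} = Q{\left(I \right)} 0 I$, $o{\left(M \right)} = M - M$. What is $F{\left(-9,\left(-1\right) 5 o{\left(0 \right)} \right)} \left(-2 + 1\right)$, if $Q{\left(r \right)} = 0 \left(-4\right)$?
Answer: $0$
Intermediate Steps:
$o{\left(M \right)} = 0$
$Q{\left(r \right)} = 0$
$F{\left(I,d \right)} = 0$ ($F{\left(I,d \right)} = 0 \cdot 0 I = 0 I = 0$)
$F{\left(-9,\left(-1\right) 5 o{\left(0 \right)} \right)} \left(-2 + 1\right) = 0 \left(-2 + 1\right) = 0 \left(-1\right) = 0$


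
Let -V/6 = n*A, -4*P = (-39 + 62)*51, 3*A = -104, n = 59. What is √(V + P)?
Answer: 37*√35/2 ≈ 109.45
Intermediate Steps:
A = -104/3 (A = (⅓)*(-104) = -104/3 ≈ -34.667)
P = -1173/4 (P = -(-39 + 62)*51/4 = -23*51/4 = -¼*1173 = -1173/4 ≈ -293.25)
V = 12272 (V = -354*(-104)/3 = -6*(-6136/3) = 12272)
√(V + P) = √(12272 - 1173/4) = √(47915/4) = 37*√35/2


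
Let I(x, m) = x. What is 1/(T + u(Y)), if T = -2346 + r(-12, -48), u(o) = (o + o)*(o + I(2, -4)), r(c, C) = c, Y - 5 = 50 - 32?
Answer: -1/1208 ≈ -0.00082781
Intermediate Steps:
Y = 23 (Y = 5 + (50 - 32) = 5 + 18 = 23)
u(o) = 2*o*(2 + o) (u(o) = (o + o)*(o + 2) = (2*o)*(2 + o) = 2*o*(2 + o))
T = -2358 (T = -2346 - 12 = -2358)
1/(T + u(Y)) = 1/(-2358 + 2*23*(2 + 23)) = 1/(-2358 + 2*23*25) = 1/(-2358 + 1150) = 1/(-1208) = -1/1208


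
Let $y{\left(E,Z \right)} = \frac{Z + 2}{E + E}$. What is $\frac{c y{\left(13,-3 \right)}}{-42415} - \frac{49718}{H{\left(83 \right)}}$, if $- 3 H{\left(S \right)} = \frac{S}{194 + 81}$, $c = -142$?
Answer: $\frac{22616761697357}{45765785} \approx 4.9419 \cdot 10^{5}$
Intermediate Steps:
$y{\left(E,Z \right)} = \frac{2 + Z}{2 E}$
$H{\left(S \right)} = - \frac{S}{825}$ ($H{\left(S \right)} = - \frac{\frac{1}{194 + 81} S}{3} = - \frac{\frac{1}{275} S}{3} = - \frac{S}{825}$)
$\frac{c y{\left(13,-3 \right)}}{-42415} - \frac{49718}{H{\left(83 \right)}} = \frac{\left(-142\right) \frac{2 - 3}{2 \cdot 13}}{-42415} - \frac{49718}{\left(- \frac{1}{825}\right) 83} = - 142 \cdot \frac{1}{2} \cdot \frac{1}{13} \left(-1\right) \left(- \frac{1}{42415}\right) - \frac{49718}{- \frac{83}{825}} = \left(-142\right) \left(- \frac{1}{26}\right) \left(- \frac{1}{42415}\right) - - \frac{41017350}{83} = \frac{71}{13} \left(- \frac{1}{42415}\right) + \frac{41017350}{83} = - \frac{71}{551395} + \frac{41017350}{83} = \frac{22616761697357}{45765785}$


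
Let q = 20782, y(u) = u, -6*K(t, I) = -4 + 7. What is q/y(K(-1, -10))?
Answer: -41564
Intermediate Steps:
K(t, I) = -½ (K(t, I) = -(-4 + 7)/6 = -⅙*3 = -½)
q/y(K(-1, -10)) = 20782/(-½) = 20782*(-2) = -41564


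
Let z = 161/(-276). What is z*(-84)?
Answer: 49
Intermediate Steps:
z = -7/12 (z = 161*(-1/276) = -7/12 ≈ -0.58333)
z*(-84) = -7/12*(-84) = 49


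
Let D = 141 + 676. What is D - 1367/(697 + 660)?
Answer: 1107302/1357 ≈ 815.99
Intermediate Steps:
D = 817
D - 1367/(697 + 660) = 817 - 1367/(697 + 660) = 817 - 1367/1357 = 1107302/1357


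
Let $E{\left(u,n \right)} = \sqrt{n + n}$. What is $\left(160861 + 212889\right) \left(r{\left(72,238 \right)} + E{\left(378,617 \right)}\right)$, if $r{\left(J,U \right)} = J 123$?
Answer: $3309930000 + 373750 \sqrt{1234} \approx 3.3231 \cdot 10^{9}$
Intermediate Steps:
$r{\left(J,U \right)} = 123 J$
$E{\left(u,n \right)} = \sqrt{2} \sqrt{n}$ ($E{\left(u,n \right)} = \sqrt{2 n} = \sqrt{2} \sqrt{n}$)
$\left(160861 + 212889\right) \left(r{\left(72,238 \right)} + E{\left(378,617 \right)}\right) = \left(160861 + 212889\right) \left(123 \cdot 72 + \sqrt{2} \sqrt{617}\right) = 373750 \left(8856 + \sqrt{1234}\right) = 3309930000 + 373750 \sqrt{1234}$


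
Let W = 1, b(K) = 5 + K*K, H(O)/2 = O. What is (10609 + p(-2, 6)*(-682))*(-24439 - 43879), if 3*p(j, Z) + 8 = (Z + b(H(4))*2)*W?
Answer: 4162274150/3 ≈ 1.3874e+9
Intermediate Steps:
H(O) = 2*O
b(K) = 5 + K²
p(j, Z) = 130/3 + Z/3 (p(j, Z) = -8/3 + ((Z + (5 + (2*4)²)*2)*1)/3 = -8/3 + ((Z + (5 + 8²)*2)*1)/3 = -8/3 + ((Z + (5 + 64)*2)*1)/3 = -8/3 + ((Z + 69*2)*1)/3 = -8/3 + ((Z + 138)*1)/3 = -8/3 + ((138 + Z)*1)/3 = -8/3 + (138 + Z)/3 = -8/3 + (46 + Z/3) = 130/3 + Z/3)
(10609 + p(-2, 6)*(-682))*(-24439 - 43879) = (10609 + (130/3 + (⅓)*6)*(-682))*(-24439 - 43879) = (10609 + (130/3 + 2)*(-682))*(-68318) = (10609 + (136/3)*(-682))*(-68318) = (10609 - 92752/3)*(-68318) = -60925/3*(-68318) = 4162274150/3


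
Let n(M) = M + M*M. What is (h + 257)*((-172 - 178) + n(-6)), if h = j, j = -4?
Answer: -80960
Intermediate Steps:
h = -4
n(M) = M + M²
(h + 257)*((-172 - 178) + n(-6)) = (-4 + 257)*((-172 - 178) - 6*(1 - 6)) = 253*(-350 - 6*(-5)) = 253*(-350 + 30) = 253*(-320) = -80960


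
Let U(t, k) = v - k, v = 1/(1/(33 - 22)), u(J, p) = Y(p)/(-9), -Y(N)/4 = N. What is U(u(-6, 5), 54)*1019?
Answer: -43817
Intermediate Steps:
Y(N) = -4*N
u(J, p) = 4*p/9 (u(J, p) = -4*p/(-9) = -4*p*(-⅑) = 4*p/9)
v = 11 (v = 1/(1/11) = 11)
U(t, k) = 11 - k
U(u(-6, 5), 54)*1019 = (11 - 1*54)*1019 = (11 - 54)*1019 = -43*1019 = -43817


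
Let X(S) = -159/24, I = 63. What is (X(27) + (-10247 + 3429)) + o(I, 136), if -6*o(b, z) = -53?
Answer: -163579/24 ≈ -6815.8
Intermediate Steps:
o(b, z) = 53/6 (o(b, z) = -⅙*(-53) = 53/6)
X(S) = -53/8 (X(S) = -159*1/24 = -53/8)
(X(27) + (-10247 + 3429)) + o(I, 136) = (-53/8 + (-10247 + 3429)) + 53/6 = (-53/8 - 6818) + 53/6 = -54597/8 + 53/6 = -163579/24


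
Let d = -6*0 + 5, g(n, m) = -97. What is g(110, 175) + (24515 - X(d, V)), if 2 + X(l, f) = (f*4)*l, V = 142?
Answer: 21580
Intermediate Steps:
d = 5 (d = 0 + 5 = 5)
X(l, f) = -2 + 4*f*l (X(l, f) = -2 + (f*4)*l = -2 + (4*f)*l = -2 + 4*f*l)
g(110, 175) + (24515 - X(d, V)) = -97 + (24515 - (-2 + 4*142*5)) = -97 + (24515 - (-2 + 2840)) = -97 + (24515 - 1*2838) = -97 + (24515 - 2838) = -97 + 21677 = 21580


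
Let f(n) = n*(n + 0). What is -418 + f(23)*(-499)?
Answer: -264389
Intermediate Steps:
f(n) = n² (f(n) = n*n = n²)
-418 + f(23)*(-499) = -418 + 23²*(-499) = -418 + 529*(-499) = -418 - 263971 = -264389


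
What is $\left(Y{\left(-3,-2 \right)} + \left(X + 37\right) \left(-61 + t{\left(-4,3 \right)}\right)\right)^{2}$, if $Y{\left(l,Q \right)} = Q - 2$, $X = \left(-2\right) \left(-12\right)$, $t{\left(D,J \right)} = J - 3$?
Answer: $13875625$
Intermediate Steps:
$t{\left(D,J \right)} = -3 + J$
$X = 24$
$Y{\left(l,Q \right)} = -2 + Q$ ($Y{\left(l,Q \right)} = Q - 2 = -2 + Q$)
$\left(Y{\left(-3,-2 \right)} + \left(X + 37\right) \left(-61 + t{\left(-4,3 \right)}\right)\right)^{2} = \left(\left(-2 - 2\right) + \left(24 + 37\right) \left(-61 + \left(-3 + 3\right)\right)\right)^{2} = \left(-4 + 61 \left(-61 + 0\right)\right)^{2} = \left(-4 + 61 \left(-61\right)\right)^{2} = \left(-4 - 3721\right)^{2} = \left(-3725\right)^{2} = 13875625$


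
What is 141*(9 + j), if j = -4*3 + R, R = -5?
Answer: -1128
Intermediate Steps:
j = -17 (j = -4*3 - 5 = -12 - 5 = -17)
141*(9 + j) = 141*(9 - 17) = 141*(-8) = -1128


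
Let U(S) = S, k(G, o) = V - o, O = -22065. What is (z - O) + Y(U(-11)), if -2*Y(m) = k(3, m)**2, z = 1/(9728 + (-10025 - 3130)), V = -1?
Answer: 75445404/3427 ≈ 22015.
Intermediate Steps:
k(G, o) = -1 - o
z = -1/3427 (z = 1/(9728 - 13155) = 1/(-3427) = -1/3427 ≈ -0.00029180)
Y(m) = -(-1 - m)**2/2
(z - O) + Y(U(-11)) = (-1/3427 - 1*(-22065)) - (1 - 11)**2/2 = (-1/3427 + 22065) - 1/2*(-10)**2 = 75616754/3427 - 1/2*100 = 75616754/3427 - 50 = 75445404/3427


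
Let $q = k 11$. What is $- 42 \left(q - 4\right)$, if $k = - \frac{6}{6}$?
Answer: $630$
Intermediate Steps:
$k = -1$ ($k = \left(-6\right) \frac{1}{6} = -1$)
$q = -11$ ($q = \left(-1\right) 11 = -11$)
$- 42 \left(q - 4\right) = - 42 \left(-11 - 4\right) = \left(-42\right) \left(-15\right) = 630$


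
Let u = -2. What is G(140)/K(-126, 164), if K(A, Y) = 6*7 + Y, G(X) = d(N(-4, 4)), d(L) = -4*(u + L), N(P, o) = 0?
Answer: 4/103 ≈ 0.038835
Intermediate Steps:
d(L) = 8 - 4*L (d(L) = -4*(-2 + L) = 8 - 4*L)
G(X) = 8 (G(X) = 8 - 4*0 = 8 + 0 = 8)
K(A, Y) = 42 + Y
G(140)/K(-126, 164) = 8/(42 + 164) = 8/206 = 8*(1/206) = 4/103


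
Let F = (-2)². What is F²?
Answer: 16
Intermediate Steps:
F = 4
F² = 4² = 16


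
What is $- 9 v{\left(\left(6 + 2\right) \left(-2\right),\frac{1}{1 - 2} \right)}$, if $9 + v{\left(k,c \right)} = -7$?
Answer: $144$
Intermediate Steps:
$v{\left(k,c \right)} = -16$ ($v{\left(k,c \right)} = -9 - 7 = -16$)
$- 9 v{\left(\left(6 + 2\right) \left(-2\right),\frac{1}{1 - 2} \right)} = \left(-9\right) \left(-16\right) = 144$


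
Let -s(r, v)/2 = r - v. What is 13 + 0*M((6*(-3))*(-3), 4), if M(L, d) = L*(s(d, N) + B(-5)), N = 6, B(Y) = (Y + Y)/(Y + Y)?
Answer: 13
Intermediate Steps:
B(Y) = 1 (B(Y) = (2*Y)/((2*Y)) = (2*Y)*(1/(2*Y)) = 1)
s(r, v) = -2*r + 2*v (s(r, v) = -2*(r - v) = -2*r + 2*v)
M(L, d) = L*(13 - 2*d) (M(L, d) = L*((-2*d + 2*6) + 1) = L*((-2*d + 12) + 1) = L*((12 - 2*d) + 1) = L*(13 - 2*d))
13 + 0*M((6*(-3))*(-3), 4) = 13 + 0*(((6*(-3))*(-3))*(13 - 2*4)) = 13 + 0*((-18*(-3))*(13 - 8)) = 13 + 0*(54*5) = 13 + 0*270 = 13 + 0 = 13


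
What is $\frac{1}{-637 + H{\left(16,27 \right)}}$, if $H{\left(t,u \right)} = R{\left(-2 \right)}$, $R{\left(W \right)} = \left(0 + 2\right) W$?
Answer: $- \frac{1}{641} \approx -0.0015601$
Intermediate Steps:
$R{\left(W \right)} = 2 W$
$H{\left(t,u \right)} = -4$ ($H{\left(t,u \right)} = 2 \left(-2\right) = -4$)
$\frac{1}{-637 + H{\left(16,27 \right)}} = \frac{1}{-637 - 4} = \frac{1}{-641} = - \frac{1}{641}$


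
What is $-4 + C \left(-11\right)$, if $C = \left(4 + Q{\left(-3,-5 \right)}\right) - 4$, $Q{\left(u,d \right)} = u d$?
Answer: $-169$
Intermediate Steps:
$Q{\left(u,d \right)} = d u$
$C = 15$ ($C = \left(4 - -15\right) - 4 = \left(4 + 15\right) - 4 = 19 - 4 = 15$)
$-4 + C \left(-11\right) = -4 + 15 \left(-11\right) = -4 - 165 = -169$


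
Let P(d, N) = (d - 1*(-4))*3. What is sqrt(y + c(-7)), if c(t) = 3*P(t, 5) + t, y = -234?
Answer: 2*I*sqrt(67) ≈ 16.371*I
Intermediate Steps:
P(d, N) = 12 + 3*d (P(d, N) = (d + 4)*3 = (4 + d)*3 = 12 + 3*d)
c(t) = 36 + 10*t (c(t) = 3*(12 + 3*t) + t = (36 + 9*t) + t = 36 + 10*t)
sqrt(y + c(-7)) = sqrt(-234 + (36 + 10*(-7))) = sqrt(-234 + (36 - 70)) = sqrt(-234 - 34) = sqrt(-268) = 2*I*sqrt(67)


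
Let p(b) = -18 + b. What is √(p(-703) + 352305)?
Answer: 4*√21974 ≈ 592.95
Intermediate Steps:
√(p(-703) + 352305) = √((-18 - 703) + 352305) = √(-721 + 352305) = √351584 = 4*√21974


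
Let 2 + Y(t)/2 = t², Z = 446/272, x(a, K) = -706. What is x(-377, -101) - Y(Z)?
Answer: -6541825/9248 ≈ -707.38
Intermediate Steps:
Z = 223/136 (Z = 446*(1/272) = 223/136 ≈ 1.6397)
Y(t) = -4 + 2*t²
x(-377, -101) - Y(Z) = -706 - (-4 + 2*(223/136)²) = -706 - (-4 + 2*(49729/18496)) = -706 - (-4 + 49729/9248) = -706 - 1*12737/9248 = -706 - 12737/9248 = -6541825/9248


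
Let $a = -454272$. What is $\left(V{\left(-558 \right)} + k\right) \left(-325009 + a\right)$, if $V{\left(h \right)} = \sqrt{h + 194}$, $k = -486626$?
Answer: $379218395906 - 1558562 i \sqrt{91} \approx 3.7922 \cdot 10^{11} - 1.4868 \cdot 10^{7} i$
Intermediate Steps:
$V{\left(h \right)} = \sqrt{194 + h}$
$\left(V{\left(-558 \right)} + k\right) \left(-325009 + a\right) = \left(\sqrt{194 - 558} - 486626\right) \left(-325009 - 454272\right) = \left(\sqrt{-364} - 486626\right) \left(-779281\right) = \left(2 i \sqrt{91} - 486626\right) \left(-779281\right) = \left(-486626 + 2 i \sqrt{91}\right) \left(-779281\right) = 379218395906 - 1558562 i \sqrt{91}$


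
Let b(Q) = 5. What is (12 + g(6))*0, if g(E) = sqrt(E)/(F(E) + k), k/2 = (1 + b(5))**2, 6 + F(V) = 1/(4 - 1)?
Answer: 0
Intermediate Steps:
F(V) = -17/3 (F(V) = -6 + 1/(4 - 1) = -6 + 1/3 = -17/3)
k = 72 (k = 2*(1 + 5)**2 = 2*6**2 = 2*36 = 72)
g(E) = 3*sqrt(E)/199 (g(E) = sqrt(E)/(-17/3 + 72) = sqrt(E)/(199/3) = 3*sqrt(E)/199)
(12 + g(6))*0 = (12 + 3*sqrt(6)/199)*0 = 0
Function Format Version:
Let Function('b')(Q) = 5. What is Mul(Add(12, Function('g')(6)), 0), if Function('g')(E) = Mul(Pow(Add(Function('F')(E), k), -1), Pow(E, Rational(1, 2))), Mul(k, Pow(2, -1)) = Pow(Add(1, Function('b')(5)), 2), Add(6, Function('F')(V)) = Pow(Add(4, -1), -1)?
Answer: 0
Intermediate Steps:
Function('F')(V) = Rational(-17, 3) (Function('F')(V) = Add(-6, Pow(Add(4, -1), -1)) = Add(-6, Pow(3, -1)) = Add(-6, Rational(1, 3)) = Rational(-17, 3))
k = 72 (k = Mul(2, Pow(Add(1, 5), 2)) = Mul(2, Pow(6, 2)) = Mul(2, 36) = 72)
Function('g')(E) = Mul(Rational(3, 199), Pow(E, Rational(1, 2))) (Function('g')(E) = Mul(Pow(Add(Rational(-17, 3), 72), -1), Pow(E, Rational(1, 2))) = Mul(Pow(Rational(199, 3), -1), Pow(E, Rational(1, 2))) = Mul(Rational(3, 199), Pow(E, Rational(1, 2))))
Mul(Add(12, Function('g')(6)), 0) = Mul(Add(12, Mul(Rational(3, 199), Pow(6, Rational(1, 2)))), 0) = 0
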